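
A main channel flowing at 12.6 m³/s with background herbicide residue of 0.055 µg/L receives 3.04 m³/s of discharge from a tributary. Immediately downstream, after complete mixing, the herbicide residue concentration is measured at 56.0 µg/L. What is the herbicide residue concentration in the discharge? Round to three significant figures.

288 µg/L

Mass balance: 12.60·0.05500 + 3.040·Cₑ = 15.64·56.00
→ Cₑ = (15.64·56.00 − 12.60·0.05500) / 3.040 = 287.9 µg/L.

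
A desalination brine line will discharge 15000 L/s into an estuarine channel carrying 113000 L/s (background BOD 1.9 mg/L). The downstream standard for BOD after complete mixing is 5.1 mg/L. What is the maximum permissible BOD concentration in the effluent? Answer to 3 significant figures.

29.2 mg/L

At the limit, (Qr·Cr + Qe·Cₑ)/(Qr + Qe) = 5.1:
Cₑ = (128000·5.1 − 113000·1.900) / 15000 = 29.21 mg/L.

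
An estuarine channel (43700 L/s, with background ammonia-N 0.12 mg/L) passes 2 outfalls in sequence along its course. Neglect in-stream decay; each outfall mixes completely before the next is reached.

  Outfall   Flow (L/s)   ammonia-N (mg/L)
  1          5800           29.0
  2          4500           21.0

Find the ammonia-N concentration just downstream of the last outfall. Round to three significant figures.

Outfall 1: combined Q = 49500 L/s; C = (43700·0.1200 + 5800·29.00)/49500 = 3.504 mg/L.
Outfall 2: combined Q = 54000 L/s; C = (49500·3.504 + 4500·21.00)/54000 = 4.962 mg/L.

4.96 mg/L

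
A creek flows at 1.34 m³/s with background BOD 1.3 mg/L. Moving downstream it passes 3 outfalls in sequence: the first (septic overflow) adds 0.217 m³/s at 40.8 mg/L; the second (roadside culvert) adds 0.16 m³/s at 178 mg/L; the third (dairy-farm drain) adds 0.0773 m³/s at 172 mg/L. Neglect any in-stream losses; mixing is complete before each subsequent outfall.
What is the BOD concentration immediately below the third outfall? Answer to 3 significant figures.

29.2 mg/L

Below outfall 1: Q → 1.557 m³/s, C = (1.340·1.300 + 0.2170·40.80)/1.557 = 6.805 mg/L.
Below outfall 2: Q → 1.717 m³/s, C = (1.557·6.805 + 0.1600·178.0)/1.717 = 22.76 mg/L.
Below outfall 3: Q → 1.794 m³/s, C = (1.717·22.76 + 0.07730·172.0)/1.794 = 29.19 mg/L.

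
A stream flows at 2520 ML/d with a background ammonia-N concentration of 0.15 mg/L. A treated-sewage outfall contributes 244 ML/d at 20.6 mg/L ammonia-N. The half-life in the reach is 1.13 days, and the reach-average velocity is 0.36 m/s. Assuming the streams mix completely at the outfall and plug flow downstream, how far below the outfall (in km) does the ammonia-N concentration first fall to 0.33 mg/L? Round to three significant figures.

90.2 km

Conservation of mass: C = (2520·0.1500 + 244.0·20.60) / 2764 = 5404/2764 = 1.955 mg/L.
Half-life 1.13 d → k = ln 2 / 1.13 = 0.6134 d⁻¹.
Set 1.955·exp(−k·t) = 0.33 → t = ln(1.955/0.33)/k = 250600 s = 69.61 h.
Distance = v·t = 0.36·250600 = 90220 m = 90.22 km.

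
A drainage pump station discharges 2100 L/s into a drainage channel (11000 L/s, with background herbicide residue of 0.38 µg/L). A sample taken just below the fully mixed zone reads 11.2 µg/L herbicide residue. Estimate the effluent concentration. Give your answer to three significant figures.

Mass balance: 11000·0.3800 + 2100·Cₑ = 13100·11.20
→ Cₑ = (13100·11.20 − 11000·0.3800) / 2100 = 67.88 µg/L.

67.9 µg/L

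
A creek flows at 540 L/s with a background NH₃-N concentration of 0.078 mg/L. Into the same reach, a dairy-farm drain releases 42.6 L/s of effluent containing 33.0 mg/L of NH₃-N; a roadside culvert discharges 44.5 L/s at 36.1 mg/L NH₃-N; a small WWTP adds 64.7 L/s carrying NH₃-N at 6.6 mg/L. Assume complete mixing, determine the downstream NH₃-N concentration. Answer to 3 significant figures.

5.03 mg/L

Flow-weighted average: C = (540.0·0.07800 + 42.60·33.00 + 44.50·36.10 + 64.70·6.600) / 691.8 = 3481/691.8 = 5.032 mg/L.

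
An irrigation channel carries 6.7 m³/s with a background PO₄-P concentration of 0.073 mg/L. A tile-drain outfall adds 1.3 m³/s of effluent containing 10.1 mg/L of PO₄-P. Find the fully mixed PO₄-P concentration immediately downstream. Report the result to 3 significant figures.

After mixing, C = (6.700·0.07300 + 1.300·10.10) / 8.000 = 13.62/8.000 = 1.702 mg/L.

1.70 mg/L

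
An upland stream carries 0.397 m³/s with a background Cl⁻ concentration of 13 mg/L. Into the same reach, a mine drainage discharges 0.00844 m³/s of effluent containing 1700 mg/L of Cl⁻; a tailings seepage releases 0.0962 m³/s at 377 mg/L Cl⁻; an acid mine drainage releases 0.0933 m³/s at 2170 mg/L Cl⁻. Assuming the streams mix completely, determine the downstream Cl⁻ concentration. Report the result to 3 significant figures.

434 mg/L

Mass balance: C = (0.3970·13.00 + 0.008440·1700 + 0.09620·377.0 + 0.09330·2170) / 0.5949 = 258.2/0.5949 = 434.1 mg/L.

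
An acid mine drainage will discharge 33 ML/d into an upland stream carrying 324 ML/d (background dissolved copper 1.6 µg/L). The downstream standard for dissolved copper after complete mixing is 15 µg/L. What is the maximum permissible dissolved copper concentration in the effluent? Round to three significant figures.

147 µg/L

At the limit, (Qr·Cr + Qe·Cₑ)/(Qr + Qe) = 15:
Cₑ = (357.0·15 − 324.0·1.600) / 33.00 = 146.6 µg/L.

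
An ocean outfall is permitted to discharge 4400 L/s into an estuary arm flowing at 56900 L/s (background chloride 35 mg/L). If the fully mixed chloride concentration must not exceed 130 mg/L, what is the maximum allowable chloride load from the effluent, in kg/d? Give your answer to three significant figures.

Mass balance at the limit: 56900·35.00 + 4400·Cₑ = 61300·130 → Cₑ = 1359 mg/L.
4400 L/s = 4.400 m³/s. Load = 4.400 m³/s × 1359 g/m³ × 86 400 s/d = 516500 kg/d.

516000 kg/d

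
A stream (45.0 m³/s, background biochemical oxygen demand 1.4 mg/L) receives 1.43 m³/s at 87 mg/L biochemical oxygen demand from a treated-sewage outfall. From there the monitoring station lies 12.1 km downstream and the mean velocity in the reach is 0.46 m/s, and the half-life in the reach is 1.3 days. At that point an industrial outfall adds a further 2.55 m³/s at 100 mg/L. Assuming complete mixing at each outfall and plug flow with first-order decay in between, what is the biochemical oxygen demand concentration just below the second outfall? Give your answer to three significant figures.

Conservation of mass: C = (45.00·1.400 + 1.430·87.00) / 46.43 = 187.4/46.43 = 4.036 mg/L; combined flow 46.43 m³/s.
Travel time t = 12.1·1000 / 0.46 = 26300 s = 7.307 h.
Half-life 1.3 d → k = ln 2 / 1.3 = 0.5332 d⁻¹.
After decay, C = 4.036 × e^(−kt) = 4.036 × 0.8502 = 3.432 mg/L.
Second outfall: C = (46.43·3.432 + 2.550·100.0)/48.98 = 8.459 mg/L.

8.46 mg/L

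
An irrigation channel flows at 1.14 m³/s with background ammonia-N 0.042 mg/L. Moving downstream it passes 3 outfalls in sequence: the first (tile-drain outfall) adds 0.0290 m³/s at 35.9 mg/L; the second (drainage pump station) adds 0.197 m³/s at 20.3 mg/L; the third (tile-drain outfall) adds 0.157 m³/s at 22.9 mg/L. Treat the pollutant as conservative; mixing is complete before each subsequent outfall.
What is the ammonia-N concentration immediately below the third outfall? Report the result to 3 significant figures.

After outfall 1: Q = 1.140 + 0.02900 = 1.169 m³/s; C = (1.140·0.04200 + 0.02900·35.90)/1.169 = 0.9315 mg/L.
After outfall 2: Q = 1.169 + 0.1970 = 1.366 m³/s; C = (1.169·0.9315 + 0.1970·20.30)/1.366 = 3.725 mg/L.
After outfall 3: Q = 1.366 + 0.1570 = 1.523 m³/s; C = (1.366·3.725 + 0.1570·22.90)/1.523 = 5.701 mg/L.

5.70 mg/L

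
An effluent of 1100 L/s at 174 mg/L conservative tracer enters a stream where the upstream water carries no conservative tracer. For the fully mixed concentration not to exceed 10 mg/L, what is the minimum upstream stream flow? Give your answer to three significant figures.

18000 L/s

Set C_mix = 10: (Q·0 + 1100·174.0) / (Q + 1100) = 10
→ Q = 1100·(174.0 − 10)/(10 − 0) = 18040 L/s.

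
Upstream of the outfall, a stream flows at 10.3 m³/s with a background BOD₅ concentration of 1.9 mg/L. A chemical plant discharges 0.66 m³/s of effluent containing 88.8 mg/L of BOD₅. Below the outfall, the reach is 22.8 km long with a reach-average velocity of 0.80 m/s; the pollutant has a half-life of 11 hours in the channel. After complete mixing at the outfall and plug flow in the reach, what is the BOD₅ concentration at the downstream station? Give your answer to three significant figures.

After mixing, C = (10.30·1.900 + 0.6600·88.80) / 10.96 = 78.18/10.96 = 7.133 mg/L.
Travel time t = 22.8·1000 / 0.80 = 28500 s = 7.917 h.
Half-life 11 h → k = ln 2 / 11 = 0.06301 h⁻¹ = 1.512 d⁻¹.
Decay over the reach: 7.133·exp(−kt) = 7.133·0.6072 = 4.331 mg/L.

4.33 mg/L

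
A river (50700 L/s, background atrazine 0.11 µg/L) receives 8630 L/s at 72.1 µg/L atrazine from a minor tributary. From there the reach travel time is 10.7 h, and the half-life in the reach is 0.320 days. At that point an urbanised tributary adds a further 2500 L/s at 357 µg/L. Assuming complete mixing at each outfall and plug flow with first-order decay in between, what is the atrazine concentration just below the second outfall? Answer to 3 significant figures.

18.3 µg/L

After mixing, C = (50700·0.1100 + 8630·72.10) / 59330 = 627800/59330 = 10.58 µg/L; combined flow 59330 L/s.
Half-life 0.320 d → k = ln 2 / 0.320 = 2.166 d⁻¹.
First-order decay: C = 10.58·exp(−k·t) = 10.58·0.3807 = 4.028 µg/L.
At the second outfall, C = (59330·4.028 + 2500·357.0) / (59330 + 2500) = 18.30 µg/L.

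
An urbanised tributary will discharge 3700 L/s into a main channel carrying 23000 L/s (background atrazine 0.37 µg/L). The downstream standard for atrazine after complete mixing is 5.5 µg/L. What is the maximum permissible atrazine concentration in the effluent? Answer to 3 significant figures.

37.4 µg/L

At the limit, (Qr·Cr + Qe·Cₑ)/(Qr + Qe) = 5.5:
Cₑ = (26700·5.5 − 23000·0.3700) / 3700 = 37.39 µg/L.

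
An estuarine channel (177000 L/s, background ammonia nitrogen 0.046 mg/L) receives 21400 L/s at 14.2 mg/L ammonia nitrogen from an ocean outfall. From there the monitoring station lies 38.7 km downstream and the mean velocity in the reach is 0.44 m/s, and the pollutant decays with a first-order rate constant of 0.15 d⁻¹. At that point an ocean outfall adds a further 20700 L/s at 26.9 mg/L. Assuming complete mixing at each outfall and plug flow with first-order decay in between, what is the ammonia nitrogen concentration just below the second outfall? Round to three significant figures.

3.76 mg/L

After mixing, C = (177000·0.04600 + 21400·14.20) / 198400 = 312000/198400 = 1.573 mg/L; combined flow 198400 L/s.
Travel time t = 38.7·1000 / 0.44 = 87950 s = 24.43 h.
First-order decay: C = 1.573·exp(−k·t) = 1.573·0.8584 = 1.350 mg/L.
Second outfall: C = (198400·1.350 + 20700·26.90)/219100 = 3.764 mg/L.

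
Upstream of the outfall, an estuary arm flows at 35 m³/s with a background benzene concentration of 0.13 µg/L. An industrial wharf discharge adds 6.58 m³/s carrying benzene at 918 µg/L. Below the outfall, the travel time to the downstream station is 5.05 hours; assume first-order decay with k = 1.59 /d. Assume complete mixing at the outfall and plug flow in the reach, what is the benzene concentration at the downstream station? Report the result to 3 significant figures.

104 µg/L

Flow-weighted average: C = (35.00·0.1300 + 6.580·918.0) / 41.58 = 6045/41.58 = 145.4 µg/L.
Decay over the reach: 145.4·exp(−kt) = 145.4·0.7157 = 104.0 µg/L.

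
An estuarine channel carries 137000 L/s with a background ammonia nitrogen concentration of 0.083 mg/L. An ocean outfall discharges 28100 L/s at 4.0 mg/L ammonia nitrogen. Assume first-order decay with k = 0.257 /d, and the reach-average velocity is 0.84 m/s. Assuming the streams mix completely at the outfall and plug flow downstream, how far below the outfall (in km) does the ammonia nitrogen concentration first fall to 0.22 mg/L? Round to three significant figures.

346 km

Conservation of mass: C = (137000·0.08300 + 28100·4.000) / 165100 = 123800/165100 = 0.7497 mg/L.
Set 0.7497·exp(−k·t) = 0.22 → t = ln(0.7497/0.22)/k = 412200 s = 114.5 h.
Distance = v·t = 0.84·412200 = 346200 m = 346.2 km.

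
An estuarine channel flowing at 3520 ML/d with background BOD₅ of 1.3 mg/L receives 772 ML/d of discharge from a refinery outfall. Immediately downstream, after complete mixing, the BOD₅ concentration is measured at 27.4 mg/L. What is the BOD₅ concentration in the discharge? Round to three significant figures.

Mass balance: 3520·1.300 + 772.0·Cₑ = 4292·27.40
→ Cₑ = (4292·27.40 − 3520·1.300) / 772.0 = 146.4 mg/L.

146 mg/L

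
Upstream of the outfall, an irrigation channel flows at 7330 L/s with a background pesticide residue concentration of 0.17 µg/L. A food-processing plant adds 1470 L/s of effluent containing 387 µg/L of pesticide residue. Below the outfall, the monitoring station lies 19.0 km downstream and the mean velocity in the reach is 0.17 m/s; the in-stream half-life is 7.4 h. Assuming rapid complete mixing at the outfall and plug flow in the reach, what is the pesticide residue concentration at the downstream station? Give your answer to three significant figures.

Mass balance: C = (7330·0.1700 + 1470·387.0) / 8800 = 570100/8800 = 64.79 µg/L.
Travel time t = 19.0·1000 / 0.17 = 111800 s = 31.05 h.
Half-life 7.4 h → k = ln 2 / 7.4 = 0.09367 h⁻¹ = 2.248 d⁻¹.
First-order decay: C = 64.79·exp(−k·t) = 64.79·0.05458 = 3.536 µg/L.

3.54 µg/L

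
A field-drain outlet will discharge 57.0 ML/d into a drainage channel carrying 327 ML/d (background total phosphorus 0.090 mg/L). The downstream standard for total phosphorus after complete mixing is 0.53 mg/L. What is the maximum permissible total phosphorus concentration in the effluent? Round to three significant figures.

3.05 mg/L

At the limit, (Qr·Cr + Qe·Cₑ)/(Qr + Qe) = 0.53:
Cₑ = (384.0·0.53 − 327.0·0.09000) / 57.00 = 3.054 mg/L.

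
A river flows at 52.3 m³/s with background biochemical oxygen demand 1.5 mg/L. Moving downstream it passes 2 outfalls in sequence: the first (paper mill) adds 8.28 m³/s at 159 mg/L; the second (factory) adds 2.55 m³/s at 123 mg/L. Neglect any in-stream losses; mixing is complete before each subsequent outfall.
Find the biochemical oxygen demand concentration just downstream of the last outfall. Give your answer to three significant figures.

After outfall 1: Q = 52.30 + 8.280 = 60.58 m³/s; C = (52.30·1.500 + 8.280·159.0)/60.58 = 23.03 mg/L.
After outfall 2: Q = 60.58 + 2.550 = 63.13 m³/s; C = (60.58·23.03 + 2.550·123.0)/63.13 = 27.07 mg/L.

27.1 mg/L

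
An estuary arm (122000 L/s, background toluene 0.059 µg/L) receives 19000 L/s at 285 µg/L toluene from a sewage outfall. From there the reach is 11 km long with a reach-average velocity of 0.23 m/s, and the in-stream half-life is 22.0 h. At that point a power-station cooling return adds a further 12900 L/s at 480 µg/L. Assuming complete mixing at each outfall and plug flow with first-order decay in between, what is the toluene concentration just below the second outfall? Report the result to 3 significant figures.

After mixing, C = (122000·0.05900 + 19000·285.0) / 141000 = 5422000/141000 = 38.46 µg/L; combined flow 141000 L/s.
Travel time t = 11·1000 / 0.23 = 47830 s = 13.29 h.
Half-life 22.0 h → k = ln 2 / 22.0 = 0.03151 h⁻¹ = 0.7562 d⁻¹.
After decay, C = 38.46 × e^(−kt) = 38.46 × 0.6580 = 25.30 µg/L.
Second outfall: C = (141000·25.30 + 12900·480.0)/153900 = 63.42 µg/L.

63.4 µg/L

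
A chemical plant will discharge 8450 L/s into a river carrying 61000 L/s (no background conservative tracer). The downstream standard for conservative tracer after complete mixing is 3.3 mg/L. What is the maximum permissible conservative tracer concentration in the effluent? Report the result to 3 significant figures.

27.1 mg/L

At the limit, (Qr·Cr + Qe·Cₑ)/(Qr + Qe) = 3.3:
Cₑ = (69450·3.3 − 61000·0) / 8450 = 27.12 mg/L.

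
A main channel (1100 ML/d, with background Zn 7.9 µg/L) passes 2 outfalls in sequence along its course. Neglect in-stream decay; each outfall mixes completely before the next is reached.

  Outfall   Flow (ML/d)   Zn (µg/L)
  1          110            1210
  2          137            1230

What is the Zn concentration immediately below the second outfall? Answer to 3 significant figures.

After outfall 1: Q = 1100 + 110.0 = 1210 ML/d; C = (1100·7.900 + 110.0·1210)/1210 = 117.2 µg/L.
After outfall 2: Q = 1210 + 137.0 = 1347 ML/d; C = (1210·117.2 + 137.0·1230)/1347 = 230.4 µg/L.

230 µg/L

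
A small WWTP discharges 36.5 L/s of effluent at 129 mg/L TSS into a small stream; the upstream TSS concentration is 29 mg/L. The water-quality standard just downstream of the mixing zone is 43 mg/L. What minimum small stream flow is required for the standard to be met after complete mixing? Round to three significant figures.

Set C_mix = 43: (Q·29.00 + 36.50·129.0) / (Q + 36.50) = 43
→ Q = 36.50·(129.0 − 43)/(43 − 29.00) = 224.2 L/s.

224 L/s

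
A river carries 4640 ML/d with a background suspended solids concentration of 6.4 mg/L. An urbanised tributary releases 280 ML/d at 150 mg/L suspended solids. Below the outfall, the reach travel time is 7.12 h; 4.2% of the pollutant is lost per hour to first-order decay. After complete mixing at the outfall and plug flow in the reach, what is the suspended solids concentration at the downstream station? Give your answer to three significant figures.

10.7 mg/L

After mixing, C = (4640·6.400 + 280.0·150.0) / 4920 = 71700/4920 = 14.57 mg/L.
4.2%/h lost → k = −ln(1 − 0.042) = 0.04291 h⁻¹.
Applying C = C₀e^(−kt): 14.57 × 0.7368 = 10.74 mg/L.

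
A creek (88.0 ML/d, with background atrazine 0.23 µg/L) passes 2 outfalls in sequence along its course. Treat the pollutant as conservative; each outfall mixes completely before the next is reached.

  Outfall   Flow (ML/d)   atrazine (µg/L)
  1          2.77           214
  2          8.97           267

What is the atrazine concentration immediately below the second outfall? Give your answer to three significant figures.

30.2 µg/L

Below outfall 1: Q → 90.77 ML/d, C = (88.00·0.2300 + 2.770·214.0)/90.77 = 6.754 µg/L.
Below outfall 2: Q → 99.74 ML/d, C = (90.77·6.754 + 8.970·267.0)/99.74 = 30.16 µg/L.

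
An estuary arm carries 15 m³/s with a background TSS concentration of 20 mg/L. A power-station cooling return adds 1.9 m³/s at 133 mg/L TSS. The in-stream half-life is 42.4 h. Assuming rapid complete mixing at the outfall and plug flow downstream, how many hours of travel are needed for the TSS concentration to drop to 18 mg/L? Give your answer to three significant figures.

36.5 h

Conservation of mass: C = (15.00·20.00 + 1.900·133.0) / 16.90 = 552.7/16.90 = 32.70 mg/L.
Half-life 42.4 h → k = ln 2 / 42.4 = 0.01635 h⁻¹ = 0.3923 d⁻¹.
32.70·exp(−k·t) = 18 → t = ln(32.70/18)/k = 131500 s = 36.53 h.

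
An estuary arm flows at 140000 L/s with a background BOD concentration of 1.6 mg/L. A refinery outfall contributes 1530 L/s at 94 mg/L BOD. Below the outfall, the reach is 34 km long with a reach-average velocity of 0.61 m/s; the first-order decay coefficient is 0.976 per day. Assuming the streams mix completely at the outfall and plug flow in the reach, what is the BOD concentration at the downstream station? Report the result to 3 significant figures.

1.38 mg/L

Mixed concentration C = ΣQC/ΣQ = (140000·1.600 + 1530·94.00) / 141500 = 367800/141500 = 2.599 mg/L.
Travel time t = 34·1000 / 0.61 = 55740 s = 15.48 h.
Decay over the reach: 2.599·exp(−kt) = 2.599·0.5328 = 1.385 mg/L.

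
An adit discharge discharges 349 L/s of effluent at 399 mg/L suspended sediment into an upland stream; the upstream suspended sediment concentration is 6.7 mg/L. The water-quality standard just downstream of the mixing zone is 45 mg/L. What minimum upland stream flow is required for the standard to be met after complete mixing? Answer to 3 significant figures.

Set C_mix = 45: (Q·6.700 + 349.0·399.0) / (Q + 349.0) = 45
→ Q = 349.0·(399.0 − 45)/(45 − 6.700) = 3226 L/s.

3230 L/s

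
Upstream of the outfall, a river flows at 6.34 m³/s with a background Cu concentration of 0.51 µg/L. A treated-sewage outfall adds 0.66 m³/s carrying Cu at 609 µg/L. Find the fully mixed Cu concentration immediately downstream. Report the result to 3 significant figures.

57.9 µg/L

Flow-weighted average: C = (6.340·0.5100 + 0.6600·609.0) / 7.000 = 405.2/7.000 = 57.88 µg/L.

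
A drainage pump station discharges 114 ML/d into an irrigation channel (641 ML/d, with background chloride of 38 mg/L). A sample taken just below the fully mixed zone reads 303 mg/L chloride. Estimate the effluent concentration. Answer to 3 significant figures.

Mass balance: 641.0·38.00 + 114.0·Cₑ = 755.0·303.0
→ Cₑ = (755.0·303.0 − 641.0·38.00) / 114.0 = 1793 mg/L.

1790 mg/L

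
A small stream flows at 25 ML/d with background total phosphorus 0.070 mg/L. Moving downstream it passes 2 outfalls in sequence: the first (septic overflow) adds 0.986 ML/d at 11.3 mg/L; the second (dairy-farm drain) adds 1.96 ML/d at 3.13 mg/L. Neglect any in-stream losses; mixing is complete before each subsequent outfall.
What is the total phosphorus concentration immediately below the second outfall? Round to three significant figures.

Outfall 1: combined Q = 25.99 ML/d; C = (25.00·0.07000 + 0.9860·11.30)/25.99 = 0.4961 mg/L.
Outfall 2: combined Q = 27.95 ML/d; C = (25.99·0.4961 + 1.960·3.130)/27.95 = 0.6808 mg/L.

0.681 mg/L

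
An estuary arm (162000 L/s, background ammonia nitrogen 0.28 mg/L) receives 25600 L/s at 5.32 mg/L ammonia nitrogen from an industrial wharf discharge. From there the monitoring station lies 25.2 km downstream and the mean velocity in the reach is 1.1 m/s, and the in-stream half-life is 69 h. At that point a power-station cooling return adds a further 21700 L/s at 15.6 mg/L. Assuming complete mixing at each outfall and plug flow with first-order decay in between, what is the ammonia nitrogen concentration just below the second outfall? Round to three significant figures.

2.43 mg/L

Flow-weighted average: C = (162000·0.2800 + 25600·5.320) / 187600 = 181600/187600 = 0.9678 mg/L; combined flow 187600 L/s.
Travel time t = 25.2·1000 / 1.1 = 22910 s = 6.364 h.
Half-life 69 h → k = ln 2 / 69 = 0.01005 h⁻¹ = 0.2411 d⁻¹.
Applying C = C₀e^(−kt): 0.9678 × 0.9381 = 0.9078 mg/L.
At the second outfall, C = (187600·0.9078 + 21700·15.60) / (187600 + 21700) = 2.431 mg/L.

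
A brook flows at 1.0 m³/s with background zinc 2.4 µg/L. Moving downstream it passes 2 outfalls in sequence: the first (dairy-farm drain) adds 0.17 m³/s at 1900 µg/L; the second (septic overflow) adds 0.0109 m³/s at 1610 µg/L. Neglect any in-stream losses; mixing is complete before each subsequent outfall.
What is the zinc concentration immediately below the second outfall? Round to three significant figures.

290 µg/L

After outfall 1: Q = 1.000 + 0.1700 = 1.170 m³/s; C = (1.000·2.400 + 0.1700·1900)/1.170 = 278.1 µg/L.
After outfall 2: Q = 1.170 + 0.01090 = 1.181 m³/s; C = (1.170·278.1 + 0.01090·1610)/1.181 = 290.4 µg/L.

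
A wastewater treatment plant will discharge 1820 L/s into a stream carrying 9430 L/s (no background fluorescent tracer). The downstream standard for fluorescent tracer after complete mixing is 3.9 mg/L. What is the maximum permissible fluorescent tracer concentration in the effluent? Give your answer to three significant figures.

24.1 mg/L

At the limit, (Qr·Cr + Qe·Cₑ)/(Qr + Qe) = 3.9:
Cₑ = (11250·3.9 − 9430·0) / 1820 = 24.11 mg/L.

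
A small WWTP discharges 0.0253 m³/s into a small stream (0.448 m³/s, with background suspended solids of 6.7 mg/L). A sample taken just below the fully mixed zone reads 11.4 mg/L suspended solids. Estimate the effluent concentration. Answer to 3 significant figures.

Mass balance: 0.4480·6.700 + 0.02530·Cₑ = 0.4733·11.40
→ Cₑ = (0.4733·11.40 − 0.4480·6.700) / 0.02530 = 94.63 mg/L.

94.6 mg/L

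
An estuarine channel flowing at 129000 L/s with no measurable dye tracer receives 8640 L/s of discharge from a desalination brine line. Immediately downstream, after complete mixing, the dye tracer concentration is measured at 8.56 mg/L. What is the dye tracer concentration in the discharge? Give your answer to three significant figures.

136 mg/L

Mass balance: 129000·0 + 8640·Cₑ = 137600·8.560
→ Cₑ = (137600·8.560 − 129000·0) / 8640 = 136.4 mg/L.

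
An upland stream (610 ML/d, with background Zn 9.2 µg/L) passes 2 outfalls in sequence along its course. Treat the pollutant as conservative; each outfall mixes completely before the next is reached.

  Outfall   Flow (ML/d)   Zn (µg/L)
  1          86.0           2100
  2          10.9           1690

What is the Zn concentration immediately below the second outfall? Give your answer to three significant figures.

After outfall 1: Q = 610.0 + 86.00 = 696.0 ML/d; C = (610.0·9.200 + 86.00·2100)/696.0 = 267.5 µg/L.
After outfall 2: Q = 696.0 + 10.90 = 706.9 ML/d; C = (696.0·267.5 + 10.90·1690)/706.9 = 289.5 µg/L.

289 µg/L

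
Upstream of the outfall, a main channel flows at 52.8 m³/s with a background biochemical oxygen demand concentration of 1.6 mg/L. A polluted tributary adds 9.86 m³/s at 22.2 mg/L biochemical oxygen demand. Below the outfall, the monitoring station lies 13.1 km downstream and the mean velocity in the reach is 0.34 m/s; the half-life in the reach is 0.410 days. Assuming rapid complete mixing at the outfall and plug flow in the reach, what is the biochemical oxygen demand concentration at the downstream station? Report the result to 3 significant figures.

Mass balance: C = (52.80·1.600 + 9.860·22.20) / 62.66 = 303.4/62.66 = 4.842 mg/L.
Travel time t = 13.1·1000 / 0.34 = 38530 s = 10.70 h.
Half-life 0.410 d → k = ln 2 / 0.410 = 1.691 d⁻¹.
Applying C = C₀e^(−kt): 4.842 × 0.4705 = 2.278 mg/L.

2.28 mg/L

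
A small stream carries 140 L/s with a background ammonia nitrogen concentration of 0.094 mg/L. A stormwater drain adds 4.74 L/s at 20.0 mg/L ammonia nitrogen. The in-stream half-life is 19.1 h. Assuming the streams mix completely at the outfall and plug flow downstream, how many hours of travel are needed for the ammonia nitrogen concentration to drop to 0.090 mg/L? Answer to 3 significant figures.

Conservation of mass: C = (140.0·0.09400 + 4.740·20.00) / 144.7 = 108.0/144.7 = 0.7459 mg/L.
Half-life 19.1 h → k = ln 2 / 19.1 = 0.03629 h⁻¹ = 0.8710 d⁻¹.
0.7459·exp(−k·t) = 0.090 → t = ln(0.7459/0.090)/k = 209800 s = 58.27 h.

58.3 h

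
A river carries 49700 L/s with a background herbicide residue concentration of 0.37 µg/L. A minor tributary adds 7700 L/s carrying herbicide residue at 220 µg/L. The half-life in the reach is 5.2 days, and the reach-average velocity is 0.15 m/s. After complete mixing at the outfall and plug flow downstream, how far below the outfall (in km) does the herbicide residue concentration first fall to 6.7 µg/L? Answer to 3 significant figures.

Mass balance: C = (49700·0.3700 + 7700·220.0) / 57400 = 1712000/57400 = 29.83 µg/L.
Half-life 5.2 d → k = ln 2 / 5.2 = 0.1333 d⁻¹.
Set 29.83·exp(−k·t) = 6.7 → t = ln(29.83/6.7)/k = 968000 s = 268.9 h.
Distance = v·t = 0.15·968000 = 145200 m = 145.2 km.

145 km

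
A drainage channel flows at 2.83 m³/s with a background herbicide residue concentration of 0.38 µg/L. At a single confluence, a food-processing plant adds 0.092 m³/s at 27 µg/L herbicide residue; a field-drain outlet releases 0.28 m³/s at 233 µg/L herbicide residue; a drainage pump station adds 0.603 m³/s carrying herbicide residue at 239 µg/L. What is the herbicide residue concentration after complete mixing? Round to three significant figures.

56.0 µg/L

Flow-weighted average: C = (2.830·0.3800 + 0.09200·27.00 + 0.2800·233.0 + 0.6030·239.0) / 3.805 = 212.9/3.805 = 55.96 µg/L.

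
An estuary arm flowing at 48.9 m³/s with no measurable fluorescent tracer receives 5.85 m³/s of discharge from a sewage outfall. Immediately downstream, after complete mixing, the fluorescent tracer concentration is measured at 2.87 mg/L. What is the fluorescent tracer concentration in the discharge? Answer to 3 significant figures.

26.9 mg/L

Mass balance: 48.90·0 + 5.850·Cₑ = 54.75·2.870
→ Cₑ = (54.75·2.870 − 48.90·0) / 5.850 = 26.86 mg/L.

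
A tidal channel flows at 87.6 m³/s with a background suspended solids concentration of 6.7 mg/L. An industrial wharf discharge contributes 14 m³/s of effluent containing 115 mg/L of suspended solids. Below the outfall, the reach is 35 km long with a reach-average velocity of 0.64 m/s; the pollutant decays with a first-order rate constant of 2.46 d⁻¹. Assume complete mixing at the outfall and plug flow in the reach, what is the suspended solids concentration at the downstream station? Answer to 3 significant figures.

4.56 mg/L

Flow-weighted average: C = (87.60·6.700 + 14.00·115.0) / 101.6 = 2197/101.6 = 21.62 mg/L.
Travel time t = 35·1000 / 0.64 = 54690 s = 15.19 h.
First-order decay: C = 21.62·exp(−k·t) = 21.62·0.2108 = 4.557 mg/L.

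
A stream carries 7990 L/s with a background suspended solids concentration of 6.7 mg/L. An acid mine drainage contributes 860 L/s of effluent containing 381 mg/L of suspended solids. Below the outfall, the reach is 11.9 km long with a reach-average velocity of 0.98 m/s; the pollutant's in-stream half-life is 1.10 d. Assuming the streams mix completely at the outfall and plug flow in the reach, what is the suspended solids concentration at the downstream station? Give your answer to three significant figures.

Mass balance: C = (7990·6.700 + 860.0·381.0) / 8850 = 381200/8850 = 43.07 mg/L.
Travel time t = 11.9·1000 / 0.98 = 12140 s = 3.373 h.
Half-life 1.10 d → k = ln 2 / 1.10 = 0.6301 d⁻¹.
First-order decay: C = 43.07·exp(−k·t) = 43.07·0.9152 = 39.42 mg/L.

39.4 mg/L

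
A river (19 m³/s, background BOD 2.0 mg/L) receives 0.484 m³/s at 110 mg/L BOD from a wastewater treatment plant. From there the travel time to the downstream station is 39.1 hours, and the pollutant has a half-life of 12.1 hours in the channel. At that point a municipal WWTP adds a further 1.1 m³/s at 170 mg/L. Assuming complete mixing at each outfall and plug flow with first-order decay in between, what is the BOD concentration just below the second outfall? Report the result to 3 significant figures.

9.56 mg/L

Mass balance: C = (19.00·2.000 + 0.4840·110.0) / 19.48 = 91.24/19.48 = 4.683 mg/L; combined flow 19.48 m³/s.
Half-life 12.1 h → k = ln 2 / 12.1 = 0.05728 h⁻¹ = 1.375 d⁻¹.
First-order decay: C = 4.683·exp(−k·t) = 4.683·0.1065 = 0.4986 mg/L.
Second outfall: C = (19.48·0.4986 + 1.100·170.0)/20.58 = 9.557 mg/L.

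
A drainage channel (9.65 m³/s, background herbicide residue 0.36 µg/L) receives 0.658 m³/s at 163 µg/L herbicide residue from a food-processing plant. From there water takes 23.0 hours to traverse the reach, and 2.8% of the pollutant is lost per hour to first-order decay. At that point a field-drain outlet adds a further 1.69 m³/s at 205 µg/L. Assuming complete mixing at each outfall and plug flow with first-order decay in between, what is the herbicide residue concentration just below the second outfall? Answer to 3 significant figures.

Flow-weighted average: C = (9.650·0.3600 + 0.6580·163.0) / 10.31 = 110.7/10.31 = 10.74 µg/L; combined flow 10.31 m³/s.
2.8%/h lost → k = −ln(1 − 0.028) = 0.02840 h⁻¹.
After decay, C = 10.74 × e^(−kt) = 10.74 × 0.5204 = 5.590 µg/L.
Second outfall: C = (10.31·5.590 + 1.690·205.0)/12.00 = 33.68 µg/L.

33.7 µg/L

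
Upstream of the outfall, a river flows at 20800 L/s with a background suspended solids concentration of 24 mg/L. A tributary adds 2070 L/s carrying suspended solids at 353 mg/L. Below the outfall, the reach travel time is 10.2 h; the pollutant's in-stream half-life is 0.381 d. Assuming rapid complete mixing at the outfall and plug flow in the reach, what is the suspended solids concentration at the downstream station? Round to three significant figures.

After mixing, C = (20800·24.00 + 2070·353.0) / 22870 = 1230000/22870 = 53.78 mg/L.
Half-life 0.381 d → k = ln 2 / 0.381 = 1.819 d⁻¹.
After decay, C = 53.78 × e^(−kt) = 53.78 × 0.4615 = 24.82 mg/L.

24.8 mg/L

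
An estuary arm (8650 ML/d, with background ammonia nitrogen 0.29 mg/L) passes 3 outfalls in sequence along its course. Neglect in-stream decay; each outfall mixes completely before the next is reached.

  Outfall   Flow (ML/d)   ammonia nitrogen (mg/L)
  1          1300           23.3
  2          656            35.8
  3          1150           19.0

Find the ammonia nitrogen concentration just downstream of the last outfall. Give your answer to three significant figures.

6.65 mg/L

After outfall 1: Q = 8650 + 1300 = 9950 ML/d; C = (8650·0.2900 + 1300·23.30)/9950 = 3.296 mg/L.
After outfall 2: Q = 9950 + 656.0 = 10610 ML/d; C = (9950·3.296 + 656.0·35.80)/10610 = 5.307 mg/L.
After outfall 3: Q = 10610 + 1150 = 11760 ML/d; C = (10610·5.307 + 1150·19.00)/11760 = 6.646 mg/L.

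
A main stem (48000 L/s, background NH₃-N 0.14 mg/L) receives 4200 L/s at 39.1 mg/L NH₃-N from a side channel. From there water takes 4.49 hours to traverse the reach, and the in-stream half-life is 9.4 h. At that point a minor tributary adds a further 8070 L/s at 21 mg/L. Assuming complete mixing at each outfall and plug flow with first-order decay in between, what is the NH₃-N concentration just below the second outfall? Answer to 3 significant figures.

4.85 mg/L

After mixing, C = (48000·0.1400 + 4200·39.10) / 52200 = 170900/52200 = 3.275 mg/L; combined flow 52200 L/s.
Half-life 9.4 h → k = ln 2 / 9.4 = 0.07374 h⁻¹ = 1.770 d⁻¹.
Applying C = C₀e^(−kt): 3.275 × 0.7181 = 2.352 mg/L.
At the second outfall, C = (52200·2.352 + 8070·21.00) / (52200 + 8070) = 4.849 mg/L.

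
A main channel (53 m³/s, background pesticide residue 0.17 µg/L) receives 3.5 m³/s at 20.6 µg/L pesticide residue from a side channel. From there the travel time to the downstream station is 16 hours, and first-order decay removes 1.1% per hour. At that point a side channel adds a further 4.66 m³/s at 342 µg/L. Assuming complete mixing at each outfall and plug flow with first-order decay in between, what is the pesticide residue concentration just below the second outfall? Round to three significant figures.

Mixed concentration C = ΣQC/ΣQ = (53.00·0.1700 + 3.500·20.60) / 56.50 = 81.11/56.50 = 1.436 µg/L; combined flow 56.50 m³/s.
1.1%/h lost → k = −ln(1 − 0.011) = 0.01106 h⁻¹.
First-order decay: C = 1.436·exp(−k·t) = 1.436·0.8378 = 1.203 µg/L.
Second outfall: C = (56.50·1.203 + 4.660·342.0)/61.16 = 27.17 µg/L.

27.2 µg/L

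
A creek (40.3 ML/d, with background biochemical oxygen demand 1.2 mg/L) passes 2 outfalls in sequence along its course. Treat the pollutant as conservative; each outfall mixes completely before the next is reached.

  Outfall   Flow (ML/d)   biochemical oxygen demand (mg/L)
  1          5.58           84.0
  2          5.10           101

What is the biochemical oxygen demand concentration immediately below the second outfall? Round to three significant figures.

20.2 mg/L

Below outfall 1: Q → 45.88 ML/d, C = (40.30·1.200 + 5.580·84.00)/45.88 = 11.27 mg/L.
Below outfall 2: Q → 50.98 ML/d, C = (45.88·11.27 + 5.100·101.0)/50.98 = 20.25 mg/L.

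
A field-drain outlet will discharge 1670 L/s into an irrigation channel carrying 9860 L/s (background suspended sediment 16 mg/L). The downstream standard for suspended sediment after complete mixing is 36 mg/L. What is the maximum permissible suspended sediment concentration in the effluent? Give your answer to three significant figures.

154 mg/L

At the limit, (Qr·Cr + Qe·Cₑ)/(Qr + Qe) = 36:
Cₑ = (11530·36 − 9860·16.00) / 1670 = 154.1 mg/L.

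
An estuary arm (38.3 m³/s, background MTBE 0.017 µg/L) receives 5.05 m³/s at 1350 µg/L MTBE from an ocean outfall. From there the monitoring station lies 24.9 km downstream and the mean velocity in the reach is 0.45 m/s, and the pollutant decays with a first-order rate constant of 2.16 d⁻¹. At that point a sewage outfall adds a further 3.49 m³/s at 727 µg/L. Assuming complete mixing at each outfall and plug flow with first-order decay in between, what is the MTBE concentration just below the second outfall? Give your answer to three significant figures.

After mixing, C = (38.30·0.01700 + 5.050·1350) / 43.35 = 6818/43.35 = 157.3 µg/L; combined flow 43.35 m³/s.
Travel time t = 24.9·1000 / 0.45 = 55330 s = 15.37 h.
Decay over the reach: 157.3·exp(−kt) = 157.3·0.2507 = 39.44 µg/L.
Second outfall: C = (43.35·39.44 + 3.490·727.0)/46.84 = 90.67 µg/L.

90.7 µg/L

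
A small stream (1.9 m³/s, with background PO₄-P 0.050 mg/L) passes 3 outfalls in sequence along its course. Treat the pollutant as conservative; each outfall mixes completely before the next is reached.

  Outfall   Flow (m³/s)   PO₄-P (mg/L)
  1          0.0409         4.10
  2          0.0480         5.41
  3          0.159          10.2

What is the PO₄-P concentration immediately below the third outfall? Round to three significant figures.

0.998 mg/L

After outfall 1: Q = 1.900 + 0.04090 = 1.941 m³/s; C = (1.900·0.05000 + 0.04090·4.100)/1.941 = 0.1353 mg/L.
After outfall 2: Q = 1.941 + 0.04800 = 1.989 m³/s; C = (1.941·0.1353 + 0.04800·5.410)/1.989 = 0.2626 mg/L.
After outfall 3: Q = 1.989 + 0.1590 = 2.148 m³/s; C = (1.989·0.2626 + 0.1590·10.20)/2.148 = 0.9983 mg/L.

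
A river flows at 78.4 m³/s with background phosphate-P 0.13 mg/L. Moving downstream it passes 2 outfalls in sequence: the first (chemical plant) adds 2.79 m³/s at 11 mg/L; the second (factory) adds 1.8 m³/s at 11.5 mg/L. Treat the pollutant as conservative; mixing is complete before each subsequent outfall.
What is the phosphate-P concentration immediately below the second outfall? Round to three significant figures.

Below outfall 1: Q → 81.19 m³/s, C = (78.40·0.1300 + 2.790·11.00)/81.19 = 0.5035 mg/L.
Below outfall 2: Q → 82.99 m³/s, C = (81.19·0.5035 + 1.800·11.50)/82.99 = 0.7420 mg/L.

0.742 mg/L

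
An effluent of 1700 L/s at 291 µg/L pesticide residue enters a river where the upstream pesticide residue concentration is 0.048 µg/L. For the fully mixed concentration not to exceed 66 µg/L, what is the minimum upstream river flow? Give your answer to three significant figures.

5800 L/s

Set C_mix = 66: (Q·0.04800 + 1700·291.0) / (Q + 1700) = 66
→ Q = 1700·(291.0 − 66)/(66 − 0.04800) = 5800 L/s.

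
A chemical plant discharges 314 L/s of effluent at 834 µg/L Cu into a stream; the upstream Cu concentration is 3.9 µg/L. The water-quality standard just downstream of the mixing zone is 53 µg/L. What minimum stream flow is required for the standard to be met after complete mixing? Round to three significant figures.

4990 L/s

Set C_mix = 53: (Q·3.900 + 314.0·834.0) / (Q + 314.0) = 53
→ Q = 314.0·(834.0 − 53)/(53 − 3.900) = 4995 L/s.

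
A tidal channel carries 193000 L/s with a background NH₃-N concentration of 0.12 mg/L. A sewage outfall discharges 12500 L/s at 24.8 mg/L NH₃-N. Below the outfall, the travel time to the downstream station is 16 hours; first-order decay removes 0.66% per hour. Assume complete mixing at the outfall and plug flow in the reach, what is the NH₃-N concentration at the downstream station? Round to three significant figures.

Conservation of mass: C = (193000·0.1200 + 12500·24.80) / 205500 = 333200/205500 = 1.621 mg/L.
0.66%/h lost → k = −ln(1 − 0.0066) = 0.006622 h⁻¹.
First-order decay: C = 1.621·exp(−k·t) = 1.621·0.8995 = 1.458 mg/L.

1.46 mg/L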